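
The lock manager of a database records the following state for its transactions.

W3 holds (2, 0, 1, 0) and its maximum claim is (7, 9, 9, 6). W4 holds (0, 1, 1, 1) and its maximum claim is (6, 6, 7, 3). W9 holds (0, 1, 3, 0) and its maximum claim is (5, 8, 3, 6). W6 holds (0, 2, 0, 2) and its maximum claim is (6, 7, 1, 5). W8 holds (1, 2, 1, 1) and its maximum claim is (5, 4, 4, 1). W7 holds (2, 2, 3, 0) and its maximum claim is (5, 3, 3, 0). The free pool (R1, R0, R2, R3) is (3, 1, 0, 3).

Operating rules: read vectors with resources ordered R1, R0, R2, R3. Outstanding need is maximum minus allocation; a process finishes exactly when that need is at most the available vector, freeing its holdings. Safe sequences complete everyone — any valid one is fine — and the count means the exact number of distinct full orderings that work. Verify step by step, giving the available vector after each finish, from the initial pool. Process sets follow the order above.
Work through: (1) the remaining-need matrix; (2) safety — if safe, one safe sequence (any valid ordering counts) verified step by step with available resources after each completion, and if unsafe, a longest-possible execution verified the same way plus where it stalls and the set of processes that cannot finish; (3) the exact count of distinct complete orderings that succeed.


(1) Outstanding need per process (order R1, R0, R2, R3):
  W3: (5, 9, 8, 6)
  W4: (6, 5, 6, 2)
  W9: (5, 7, 0, 6)
  W6: (6, 5, 1, 3)
  W8: (4, 2, 3, 0)
  W7: (3, 1, 0, 0)
(2) SAFE, for example via the order W7, W8, W6, W9, W4, W3.
Key observation: the first exact fit in this order is W7 — it needs (3, 1, 0, 0) with (3, 1, 0, 3) free, meeting a requested resource to the last unit.
Verifying each step:
  pool = (3, 1, 0, 3)
  run W7 (needs (3, 1, 0, 0), free (3, 1, 0, 3)); after release of (2, 2, 3, 0) the pool is (5, 3, 3, 3)
  run W8 (needs (4, 2, 3, 0), free (5, 3, 3, 3)); after release of (1, 2, 1, 1) the pool is (6, 5, 4, 4)
  run W6 (needs (6, 5, 1, 3), free (6, 5, 4, 4)); after release of (0, 2, 0, 2) the pool is (6, 7, 4, 6)
  run W9 (needs (5, 7, 0, 6), free (6, 7, 4, 6)); after release of (0, 1, 3, 0) the pool is (6, 8, 7, 6)
  run W4 (needs (6, 5, 6, 2), free (6, 8, 7, 6)); after release of (0, 1, 1, 1) the pool is (6, 9, 8, 7)
  run W3 (needs (5, 9, 8, 6), free (6, 9, 8, 7)); after release of (2, 0, 1, 0) the pool is (8, 9, 9, 7)
(3) The exact count: 1 of the possible complete orderings is a safe sequence.


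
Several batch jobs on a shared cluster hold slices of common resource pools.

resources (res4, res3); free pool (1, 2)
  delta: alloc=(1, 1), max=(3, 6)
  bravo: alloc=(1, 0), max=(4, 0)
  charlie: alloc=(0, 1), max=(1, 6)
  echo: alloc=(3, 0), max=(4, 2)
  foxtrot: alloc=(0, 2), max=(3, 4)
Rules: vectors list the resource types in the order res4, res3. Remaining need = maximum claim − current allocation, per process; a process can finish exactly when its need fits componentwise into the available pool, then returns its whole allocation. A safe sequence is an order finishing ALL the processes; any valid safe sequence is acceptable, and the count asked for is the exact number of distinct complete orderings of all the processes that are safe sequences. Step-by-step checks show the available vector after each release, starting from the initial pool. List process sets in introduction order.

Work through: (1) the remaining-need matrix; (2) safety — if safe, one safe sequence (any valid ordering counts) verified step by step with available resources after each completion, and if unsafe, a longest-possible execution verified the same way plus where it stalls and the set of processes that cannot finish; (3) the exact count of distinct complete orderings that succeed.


(1) Remaining need (order res4, res3):
  delta: (2, 5)
  bravo: (3, 0)
  charlie: (1, 5)
  echo: (1, 2)
  foxtrot: (3, 2)
(2) UNSAFE — no complete ordering exists.
Key observation: echo, foxtrot, bravo can finish, but then (5, 4) is all there is, and the blocked group's res3 demands exceed it.
The run echo, foxtrot, bravo cannot be extended any further. Step-by-step check:
  pool = (1, 2)
  run echo (needs (1, 2), free (1, 2)); after release of (3, 0) the pool is (4, 2)
  run foxtrot (needs (3, 2), free (4, 2)); after release of (0, 2) the pool is (4, 4)
  run bravo (needs (3, 0), free (4, 4)); after release of (1, 0) the pool is (5, 4)
  delta cannot run: need (2, 5) vs free (5, 4) (insufficient res3)
  charlie cannot run: need (1, 5) vs free (5, 4) (insufficient res3)
Never able to finish: delta and charlie.
(3) The exact count: 0 of the possible complete orderings are safe sequences.


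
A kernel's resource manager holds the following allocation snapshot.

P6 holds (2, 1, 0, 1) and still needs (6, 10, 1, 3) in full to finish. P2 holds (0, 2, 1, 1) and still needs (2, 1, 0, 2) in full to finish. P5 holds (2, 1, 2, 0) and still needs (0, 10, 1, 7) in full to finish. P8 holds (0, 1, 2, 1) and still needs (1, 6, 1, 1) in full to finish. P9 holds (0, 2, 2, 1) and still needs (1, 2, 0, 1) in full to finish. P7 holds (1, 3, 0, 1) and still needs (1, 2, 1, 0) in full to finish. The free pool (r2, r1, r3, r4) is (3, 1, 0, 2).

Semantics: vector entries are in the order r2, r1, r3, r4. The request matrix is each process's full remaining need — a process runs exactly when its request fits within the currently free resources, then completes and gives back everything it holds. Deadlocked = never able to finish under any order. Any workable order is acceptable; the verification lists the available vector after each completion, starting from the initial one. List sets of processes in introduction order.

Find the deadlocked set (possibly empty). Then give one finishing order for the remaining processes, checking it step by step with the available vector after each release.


Deadlocked: P6 and P5.
Key observation: P2, P7, P9, P8 can finish, but then (4, 9, 5, 6) is all there is, and the blocked group's r1 demands exceed it.
The rest can finish in the order P2, P7, P9, P8. Step-by-step check:
  pool = (3, 1, 0, 2)
  run P2 (needs (2, 1, 0, 2), free (3, 1, 0, 2)); after release of (0, 2, 1, 1) the pool is (3, 3, 1, 3)
  run P7 (needs (1, 2, 1, 0), free (3, 3, 1, 3)); after release of (1, 3, 0, 1) the pool is (4, 6, 1, 4)
  run P9 (needs (1, 2, 0, 1), free (4, 6, 1, 4)); after release of (0, 2, 2, 1) the pool is (4, 8, 3, 5)
  run P8 (needs (1, 6, 1, 1), free (4, 8, 3, 5)); after release of (0, 1, 2, 1) the pool is (4, 9, 5, 6)
The stuck group stays short no matter what:
  P6 cannot run: need (6, 10, 1, 3) vs free (4, 9, 5, 6) (insufficient r2 and r1)
  P5 cannot run: need (0, 10, 1, 7) vs free (4, 9, 5, 6) (insufficient r1 and r4)


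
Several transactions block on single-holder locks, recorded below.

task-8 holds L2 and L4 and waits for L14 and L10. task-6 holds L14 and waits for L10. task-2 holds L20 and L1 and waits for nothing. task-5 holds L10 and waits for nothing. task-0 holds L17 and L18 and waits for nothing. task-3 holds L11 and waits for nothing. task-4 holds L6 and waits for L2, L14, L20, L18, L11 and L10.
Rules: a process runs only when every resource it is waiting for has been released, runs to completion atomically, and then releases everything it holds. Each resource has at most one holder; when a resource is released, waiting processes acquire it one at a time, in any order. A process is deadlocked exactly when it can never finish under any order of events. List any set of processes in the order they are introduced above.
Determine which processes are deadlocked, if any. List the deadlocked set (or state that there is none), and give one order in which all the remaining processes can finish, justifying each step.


The deadlocked set is empty.
Key observation: the waits form no ring: some process can always run, and its releases unblock the others one by one.
One completion order for the rest: task-0, task-3, task-5, task-2, task-6, task-8, task-4.
Walking it through:
  task-0: no waits; runs immediately, freeing L17 and L18
  task-3: no waits; runs immediately, freeing L11
  task-5: no waits; runs immediately, freeing L10
  task-2: no waits; runs immediately, freeing L20 and L1
  task-6 waits on L10 — all released -> runs and releases L14
  task-8 waits on L14 and L10 — all released -> runs and releases L2 and L4
  task-4 waits on L2, L14, L20, L18, L11 and L10 — all released -> runs and releases L6


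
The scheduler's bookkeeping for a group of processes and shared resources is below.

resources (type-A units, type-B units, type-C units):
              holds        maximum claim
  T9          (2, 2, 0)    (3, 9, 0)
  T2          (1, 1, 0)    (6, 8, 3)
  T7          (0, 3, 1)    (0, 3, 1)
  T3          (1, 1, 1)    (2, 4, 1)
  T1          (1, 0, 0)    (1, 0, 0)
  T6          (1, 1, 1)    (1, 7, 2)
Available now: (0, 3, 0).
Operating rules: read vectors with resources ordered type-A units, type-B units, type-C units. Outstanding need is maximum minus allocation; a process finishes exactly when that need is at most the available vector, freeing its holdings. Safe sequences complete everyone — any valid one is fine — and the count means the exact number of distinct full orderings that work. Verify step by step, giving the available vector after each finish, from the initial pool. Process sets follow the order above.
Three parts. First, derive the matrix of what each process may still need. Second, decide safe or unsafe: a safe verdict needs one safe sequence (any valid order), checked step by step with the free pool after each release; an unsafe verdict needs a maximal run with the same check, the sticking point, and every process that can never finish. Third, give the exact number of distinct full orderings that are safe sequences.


(1) Outstanding need per process (order type-A units, type-B units, type-C units):
  T9: (1, 7, 0)
  T2: (5, 7, 3)
  T7: (0, 0, 0)
  T3: (1, 3, 0)
  T1: (0, 0, 0)
  T6: (0, 6, 1)
(2) SAFE. One safe sequence: T7, T6, T9, T3, T1, T2.
Key observation: reading the order forward, T6 is the first process whose need (0, 6, 1) meets the free pool (0, 6, 1) exactly on a resource it requests.
Verifying each step:
  pool = (0, 3, 0)
  run T7 (needs (0, 0, 0), free (0, 3, 0)); after release of (0, 3, 1) the pool is (0, 6, 1)
  run T6 (needs (0, 6, 1), free (0, 6, 1)); after release of (1, 1, 1) the pool is (1, 7, 2)
  run T9 (needs (1, 7, 0), free (1, 7, 2)); after release of (2, 2, 0) the pool is (3, 9, 2)
  run T3 (needs (1, 3, 0), free (3, 9, 2)); after release of (1, 1, 1) the pool is (4, 10, 3)
  run T1 (needs (0, 0, 0), free (4, 10, 3)); after release of (1, 0, 0) the pool is (5, 10, 3)
  run T2 (needs (5, 7, 3), free (5, 10, 3)); after release of (1, 1, 0) the pool is (6, 11, 3)
(3) Exactly 16 of the possible complete orderings are safe sequences.


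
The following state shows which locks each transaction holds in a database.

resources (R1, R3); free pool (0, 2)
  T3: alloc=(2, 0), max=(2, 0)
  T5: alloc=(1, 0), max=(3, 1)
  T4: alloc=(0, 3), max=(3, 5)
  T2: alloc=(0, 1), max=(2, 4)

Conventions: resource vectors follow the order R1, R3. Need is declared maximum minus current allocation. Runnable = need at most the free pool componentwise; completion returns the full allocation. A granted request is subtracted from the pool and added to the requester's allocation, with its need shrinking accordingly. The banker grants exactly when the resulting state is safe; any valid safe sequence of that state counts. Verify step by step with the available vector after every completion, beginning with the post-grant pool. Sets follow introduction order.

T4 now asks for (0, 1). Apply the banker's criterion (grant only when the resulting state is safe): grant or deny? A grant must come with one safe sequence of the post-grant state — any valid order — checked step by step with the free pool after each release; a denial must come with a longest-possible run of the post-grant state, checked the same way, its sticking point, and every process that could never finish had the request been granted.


GRANT. The post-grant state is safe; one safe sequence: T3, T5, T4, T2.
Key observation: post-grant, (0, 1) remains, and an order beginning with T3 completes everyone.
Verifying the post-grant state step by step:
  pool = (0, 1)
  T3: need (0, 0) fits (0, 1); releases (2, 0), pool now (2, 1)
  T5: need (2, 1) fits (2, 1); releases (1, 0), pool now (3, 1)
  T4: need (3, 1) fits (3, 1); releases (0, 4), pool now (3, 5)
  T2: need (2, 3) fits (3, 5); releases (0, 1), pool now (3, 6)


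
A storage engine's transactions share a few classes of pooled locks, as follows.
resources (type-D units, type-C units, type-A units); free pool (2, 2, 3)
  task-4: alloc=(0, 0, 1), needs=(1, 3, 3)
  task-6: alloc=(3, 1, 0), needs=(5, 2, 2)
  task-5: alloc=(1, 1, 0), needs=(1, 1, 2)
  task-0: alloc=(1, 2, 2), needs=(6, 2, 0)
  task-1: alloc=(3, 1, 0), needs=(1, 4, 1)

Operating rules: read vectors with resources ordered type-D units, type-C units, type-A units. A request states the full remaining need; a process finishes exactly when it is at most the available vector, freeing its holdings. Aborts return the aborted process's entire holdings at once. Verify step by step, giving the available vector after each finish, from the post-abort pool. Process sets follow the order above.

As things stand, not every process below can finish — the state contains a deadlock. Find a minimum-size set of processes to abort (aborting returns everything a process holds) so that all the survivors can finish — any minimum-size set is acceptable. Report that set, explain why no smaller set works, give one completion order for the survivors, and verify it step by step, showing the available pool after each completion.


The answer: abort task-6.
Key observation: the deadlocked task-0 becomes finishable only because task-6 released (3, 1, 0); it completes at step 2 below.
Why nothing smaller works: aborting no one leaves the state deadlocked as given.
The survivors complete as task-5, task-0, task-1, task-4. Step-by-step check (starting from the post-abort pool):
  pool = (5, 3, 3)
  task-5: need (1, 1, 2) fits (5, 3, 3); releases (1, 1, 0), pool now (6, 4, 3)
  task-0: need (6, 2, 0) fits (6, 4, 3); releases (1, 2, 2), pool now (7, 6, 5)
  task-1: need (1, 4, 1) fits (7, 6, 5); releases (3, 1, 0), pool now (10, 7, 5)
  task-4: need (1, 3, 3) fits (10, 7, 5); releases (0, 0, 1), pool now (10, 7, 6)


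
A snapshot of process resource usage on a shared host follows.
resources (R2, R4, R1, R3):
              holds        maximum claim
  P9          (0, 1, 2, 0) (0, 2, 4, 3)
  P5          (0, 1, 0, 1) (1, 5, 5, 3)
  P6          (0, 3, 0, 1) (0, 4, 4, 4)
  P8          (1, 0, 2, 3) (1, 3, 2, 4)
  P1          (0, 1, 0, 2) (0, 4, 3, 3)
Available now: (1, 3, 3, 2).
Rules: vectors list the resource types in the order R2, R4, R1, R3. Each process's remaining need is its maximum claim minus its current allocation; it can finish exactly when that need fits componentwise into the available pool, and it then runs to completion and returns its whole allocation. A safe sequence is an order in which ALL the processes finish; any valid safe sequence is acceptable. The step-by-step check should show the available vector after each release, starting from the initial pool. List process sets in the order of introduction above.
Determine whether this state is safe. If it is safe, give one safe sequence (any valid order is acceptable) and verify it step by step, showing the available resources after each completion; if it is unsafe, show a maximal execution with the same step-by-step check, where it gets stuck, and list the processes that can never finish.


SAFE. One safe sequence: P8, P1, P6, P9, P5.
Key observation: the first exact fit in this order is P8 — it needs (0, 3, 0, 1) with (1, 3, 3, 2) free, meeting a requested resource to the last unit.
Walking it through:
  pool = (1, 3, 3, 2)
  P8: need (0, 3, 0, 1) fits (1, 3, 3, 2); releases (1, 0, 2, 3), pool now (2, 3, 5, 5)
  P1: need (0, 3, 3, 1) fits (2, 3, 5, 5); releases (0, 1, 0, 2), pool now (2, 4, 5, 7)
  P6: need (0, 1, 4, 3) fits (2, 4, 5, 7); releases (0, 3, 0, 1), pool now (2, 7, 5, 8)
  P9: need (0, 1, 2, 3) fits (2, 7, 5, 8); releases (0, 1, 2, 0), pool now (2, 8, 7, 8)
  P5: need (1, 4, 5, 2) fits (2, 8, 7, 8); releases (0, 1, 0, 1), pool now (2, 9, 7, 9)


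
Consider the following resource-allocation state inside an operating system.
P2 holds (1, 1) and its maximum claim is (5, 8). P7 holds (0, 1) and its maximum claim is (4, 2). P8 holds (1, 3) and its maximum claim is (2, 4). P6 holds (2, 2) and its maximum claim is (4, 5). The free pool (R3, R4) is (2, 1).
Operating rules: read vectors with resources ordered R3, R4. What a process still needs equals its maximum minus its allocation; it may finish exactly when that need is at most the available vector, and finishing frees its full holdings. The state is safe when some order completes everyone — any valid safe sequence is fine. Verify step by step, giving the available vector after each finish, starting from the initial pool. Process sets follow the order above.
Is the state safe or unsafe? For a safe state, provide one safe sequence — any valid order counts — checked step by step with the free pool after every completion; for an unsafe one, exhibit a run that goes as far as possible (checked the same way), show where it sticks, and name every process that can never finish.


SAFE, for example via the order P8, P6, P7, P2.
Key observation: the first exact fit in this order is P8 — it needs (1, 1) with (2, 1) free, meeting a requested resource to the last unit.
Step-by-step check:
  pool = (2, 1)
  run P8 (needs (1, 1), free (2, 1)); after release of (1, 3) the pool is (3, 4)
  run P6 (needs (2, 3), free (3, 4)); after release of (2, 2) the pool is (5, 6)
  run P7 (needs (4, 1), free (5, 6)); after release of (0, 1) the pool is (5, 7)
  run P2 (needs (4, 7), free (5, 7)); after release of (1, 1) the pool is (6, 8)


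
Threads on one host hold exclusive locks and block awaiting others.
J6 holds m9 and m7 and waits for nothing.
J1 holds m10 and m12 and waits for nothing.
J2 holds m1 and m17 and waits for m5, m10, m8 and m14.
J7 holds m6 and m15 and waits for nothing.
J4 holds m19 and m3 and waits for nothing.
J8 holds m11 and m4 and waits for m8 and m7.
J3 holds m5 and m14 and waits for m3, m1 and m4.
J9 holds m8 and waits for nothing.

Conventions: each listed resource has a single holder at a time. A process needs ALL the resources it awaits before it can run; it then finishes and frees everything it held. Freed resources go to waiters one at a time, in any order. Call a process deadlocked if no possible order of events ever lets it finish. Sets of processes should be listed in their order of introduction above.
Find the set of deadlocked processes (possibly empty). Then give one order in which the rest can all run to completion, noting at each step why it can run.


Deadlocked: J2 and J3.
Key observation: the cycle J2 -> J3 -> J2 can never break — each member waits on the next; no other process is dragged down with it.
A valid finishing order for the others: J4, J1, J7, J9, J6, J8.
Check, step by step:
  run J4 (it waits on nothing); releases m19 and m3
  run J1 (it waits on nothing); releases m10 and m12
  run J7 (it waits on nothing); releases m6 and m15
  run J9 (it waits on nothing); releases m8
  run J6 (it waits on nothing); releases m9 and m7
  run J8 (all its waits — m8 and m7 — are resolved); releases m11 and m4


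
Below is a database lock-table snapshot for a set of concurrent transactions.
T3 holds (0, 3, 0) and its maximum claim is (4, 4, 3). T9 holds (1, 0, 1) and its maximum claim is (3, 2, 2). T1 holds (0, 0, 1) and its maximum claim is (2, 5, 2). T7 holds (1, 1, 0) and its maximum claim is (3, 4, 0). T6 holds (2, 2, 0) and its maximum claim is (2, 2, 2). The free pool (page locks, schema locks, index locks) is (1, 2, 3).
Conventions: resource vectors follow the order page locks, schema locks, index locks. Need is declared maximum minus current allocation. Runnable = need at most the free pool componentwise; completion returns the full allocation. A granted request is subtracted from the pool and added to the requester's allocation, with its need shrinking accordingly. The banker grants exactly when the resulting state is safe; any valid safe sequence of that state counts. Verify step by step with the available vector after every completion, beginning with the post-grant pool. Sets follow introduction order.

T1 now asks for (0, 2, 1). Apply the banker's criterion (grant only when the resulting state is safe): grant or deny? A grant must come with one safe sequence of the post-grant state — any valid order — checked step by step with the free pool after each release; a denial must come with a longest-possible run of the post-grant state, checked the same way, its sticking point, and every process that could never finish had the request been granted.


GRANT: granting preserves safety; a valid post-grant sequence is T6, T9, T3, T1, T7.
Key observation: after the grant the pool drops to (1, 0, 2), which still lets T6 finish first and unwind the rest.
Check on the post-grant state, step by step:
  pool = (1, 0, 2)
  T6 needs (0, 0, 2) <= (1, 0, 2) -> finishes; pool += (2, 2, 0) = (3, 2, 2)
  T9 needs (2, 2, 1) <= (3, 2, 2) -> finishes; pool += (1, 0, 1) = (4, 2, 3)
  T3 needs (4, 1, 3) <= (4, 2, 3) -> finishes; pool += (0, 3, 0) = (4, 5, 3)
  T1 needs (2, 3, 0) <= (4, 5, 3) -> finishes; pool += (0, 2, 2) = (4, 7, 5)
  T7 needs (2, 3, 0) <= (4, 7, 5) -> finishes; pool += (1, 1, 0) = (5, 8, 5)


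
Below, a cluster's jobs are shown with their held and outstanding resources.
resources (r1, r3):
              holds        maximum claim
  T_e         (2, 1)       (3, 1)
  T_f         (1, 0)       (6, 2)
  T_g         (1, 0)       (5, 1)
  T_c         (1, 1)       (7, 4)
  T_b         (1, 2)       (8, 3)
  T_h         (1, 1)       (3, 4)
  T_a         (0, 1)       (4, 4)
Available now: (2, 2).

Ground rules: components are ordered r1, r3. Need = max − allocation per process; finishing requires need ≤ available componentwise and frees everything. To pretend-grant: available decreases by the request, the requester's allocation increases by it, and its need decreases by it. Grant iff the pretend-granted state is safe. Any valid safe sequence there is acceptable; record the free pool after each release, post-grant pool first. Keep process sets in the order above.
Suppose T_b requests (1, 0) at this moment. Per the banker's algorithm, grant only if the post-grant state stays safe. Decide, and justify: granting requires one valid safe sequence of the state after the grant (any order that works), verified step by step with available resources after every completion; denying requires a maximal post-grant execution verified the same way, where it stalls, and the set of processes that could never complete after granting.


GRANT: granting preserves safety; a valid post-grant sequence is T_e, T_h, T_g, T_f, T_b, T_a, T_c.
Key observation: with (1, 2) left after the transfer, T_e can run at once — the state stays safe.
Check on the post-grant state, step by step:
  pool = (1, 2)
  T_e: need (1, 0) fits (1, 2); releases (2, 1), pool now (3, 3)
  T_h: need (2, 3) fits (3, 3); releases (1, 1), pool now (4, 4)
  T_g: need (4, 1) fits (4, 4); releases (1, 0), pool now (5, 4)
  T_f: need (5, 2) fits (5, 4); releases (1, 0), pool now (6, 4)
  T_b: need (6, 1) fits (6, 4); releases (2, 2), pool now (8, 6)
  T_a: need (4, 3) fits (8, 6); releases (0, 1), pool now (8, 7)
  T_c: need (6, 3) fits (8, 7); releases (1, 1), pool now (9, 8)


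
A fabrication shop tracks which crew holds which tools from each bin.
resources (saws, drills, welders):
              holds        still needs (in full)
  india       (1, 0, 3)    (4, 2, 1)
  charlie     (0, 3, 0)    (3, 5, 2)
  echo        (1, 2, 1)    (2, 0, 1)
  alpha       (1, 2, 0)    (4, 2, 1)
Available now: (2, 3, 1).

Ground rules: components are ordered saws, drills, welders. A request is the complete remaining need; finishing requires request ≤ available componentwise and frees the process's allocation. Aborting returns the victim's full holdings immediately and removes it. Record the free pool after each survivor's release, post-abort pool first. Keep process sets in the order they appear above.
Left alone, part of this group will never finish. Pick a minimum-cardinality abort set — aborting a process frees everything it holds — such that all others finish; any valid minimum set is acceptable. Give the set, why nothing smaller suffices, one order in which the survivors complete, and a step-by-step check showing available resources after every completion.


Abort india.
Key observation: alpha could never have finished before the abort; with (1, 0, 3) returned by india, it fits at step 3.
Why nothing smaller works: aborting no one leaves the state deadlocked as given.
Survivors finish in the order: echo, charlie, alpha. Check, step by step (pool after the aborts first):
  pool = (3, 3, 4)
  echo needs (2, 0, 1) <= (3, 3, 4) -> finishes; pool += (1, 2, 1) = (4, 5, 5)
  charlie needs (3, 5, 2) <= (4, 5, 5) -> finishes; pool += (0, 3, 0) = (4, 8, 5)
  alpha needs (4, 2, 1) <= (4, 8, 5) -> finishes; pool += (1, 2, 0) = (5, 10, 5)


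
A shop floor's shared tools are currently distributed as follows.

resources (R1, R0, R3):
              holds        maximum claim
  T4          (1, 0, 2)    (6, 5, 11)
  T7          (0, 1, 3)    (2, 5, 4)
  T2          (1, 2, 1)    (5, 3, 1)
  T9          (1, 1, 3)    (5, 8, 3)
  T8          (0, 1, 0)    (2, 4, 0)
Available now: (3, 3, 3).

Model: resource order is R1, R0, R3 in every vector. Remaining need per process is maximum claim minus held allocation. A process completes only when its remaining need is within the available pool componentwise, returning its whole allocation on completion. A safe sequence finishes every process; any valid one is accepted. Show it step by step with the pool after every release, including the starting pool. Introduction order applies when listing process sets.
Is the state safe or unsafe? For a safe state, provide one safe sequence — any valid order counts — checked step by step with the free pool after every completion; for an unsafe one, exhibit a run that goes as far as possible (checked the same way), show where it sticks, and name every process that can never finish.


UNSAFE — no complete ordering exists.
Key observation: the wall is R1: completing T8, T7 brings the pool only to (3, 5, 6), and all the rest need more.
The run T8, T7 cannot be extended any further. Check, step by step:
  pool = (3, 3, 3)
  T8: need (2, 3, 0) fits (3, 3, 3); releases (0, 1, 0), pool now (3, 4, 3)
  T7: need (2, 4, 1) fits (3, 4, 3); releases (0, 1, 3), pool now (3, 5, 6)
  blocked: T4 wants (5, 5, 9), pool (3, 5, 6) — not enough R1 and R3
  blocked: T2 wants (4, 1, 0), pool (3, 5, 6) — not enough R1
  blocked: T9 wants (4, 7, 0), pool (3, 5, 6) — not enough R1 and R0
Permanently blocked: T4, T2 and T9.


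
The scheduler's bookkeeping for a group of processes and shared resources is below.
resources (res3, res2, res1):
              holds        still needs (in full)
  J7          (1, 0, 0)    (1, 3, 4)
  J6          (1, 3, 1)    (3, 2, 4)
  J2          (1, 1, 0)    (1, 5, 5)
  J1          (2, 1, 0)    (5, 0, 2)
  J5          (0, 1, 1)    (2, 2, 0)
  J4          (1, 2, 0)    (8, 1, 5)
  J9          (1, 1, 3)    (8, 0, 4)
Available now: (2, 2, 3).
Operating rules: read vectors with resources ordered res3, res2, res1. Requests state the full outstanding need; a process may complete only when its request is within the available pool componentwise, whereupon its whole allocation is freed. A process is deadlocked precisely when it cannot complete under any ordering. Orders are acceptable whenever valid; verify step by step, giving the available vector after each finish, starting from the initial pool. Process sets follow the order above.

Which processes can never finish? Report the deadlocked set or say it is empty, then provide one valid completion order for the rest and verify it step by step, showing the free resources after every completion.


The deadlocked set is J4 and J9.
Key observation: the pool after J5, J7, J6, J2, J1 is (7, 8, 5); every surviving request exceeds it in res3, so progress ends there.
The rest can finish in the order J5, J7, J6, J2, J1. Walking it through:
  pool = (2, 2, 3)
  J5 needs (2, 2, 0) <= (2, 2, 3) -> finishes; pool += (0, 1, 1) = (2, 3, 4)
  J7 needs (1, 3, 4) <= (2, 3, 4) -> finishes; pool += (1, 0, 0) = (3, 3, 4)
  J6 needs (3, 2, 4) <= (3, 3, 4) -> finishes; pool += (1, 3, 1) = (4, 6, 5)
  J2 needs (1, 5, 5) <= (4, 6, 5) -> finishes; pool += (1, 1, 0) = (5, 7, 5)
  J1 needs (5, 0, 2) <= (5, 7, 5) -> finishes; pool += (2, 1, 0) = (7, 8, 5)
None of the blocked processes ever fits:
  J4 cannot run: need (8, 1, 5) vs free (7, 8, 5) (insufficient res3)
  J9 cannot run: need (8, 0, 4) vs free (7, 8, 5) (insufficient res3)


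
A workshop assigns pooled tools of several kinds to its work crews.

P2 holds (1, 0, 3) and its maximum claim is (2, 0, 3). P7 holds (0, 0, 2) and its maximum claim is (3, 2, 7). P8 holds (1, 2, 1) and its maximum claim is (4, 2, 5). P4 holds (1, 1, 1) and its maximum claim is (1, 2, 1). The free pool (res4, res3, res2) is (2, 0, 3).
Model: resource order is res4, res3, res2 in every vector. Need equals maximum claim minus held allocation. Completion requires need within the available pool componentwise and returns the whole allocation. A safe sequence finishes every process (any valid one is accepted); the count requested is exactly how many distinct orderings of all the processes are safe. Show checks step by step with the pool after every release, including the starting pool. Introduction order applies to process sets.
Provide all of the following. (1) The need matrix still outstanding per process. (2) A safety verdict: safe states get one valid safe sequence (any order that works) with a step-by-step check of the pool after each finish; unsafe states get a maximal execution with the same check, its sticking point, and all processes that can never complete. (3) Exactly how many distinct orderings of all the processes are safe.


(1) Outstanding need per process (order res4, res3, res2):
  P2: (1, 0, 0)
  P7: (3, 2, 5)
  P8: (3, 0, 4)
  P4: (0, 1, 0)
(2) The state is SAFE; one workable sequence: P2, P8, P4, P7.
Key observation: P8 marks the first exact bind of the order: its need (3, 0, 4) fits the free (3, 0, 6) with zero slack on a requested resource.
Walking it through:
  pool = (2, 0, 3)
  run P2 (needs (1, 0, 0), free (2, 0, 3)); after release of (1, 0, 3) the pool is (3, 0, 6)
  run P8 (needs (3, 0, 4), free (3, 0, 6)); after release of (1, 2, 1) the pool is (4, 2, 7)
  run P4 (needs (0, 1, 0), free (4, 2, 7)); after release of (1, 1, 1) the pool is (5, 3, 8)
  run P7 (needs (3, 2, 5), free (5, 3, 8)); after release of (0, 0, 2) the pool is (5, 3, 10)
(3) The exact count: 2 of the possible complete orderings are safe sequences.


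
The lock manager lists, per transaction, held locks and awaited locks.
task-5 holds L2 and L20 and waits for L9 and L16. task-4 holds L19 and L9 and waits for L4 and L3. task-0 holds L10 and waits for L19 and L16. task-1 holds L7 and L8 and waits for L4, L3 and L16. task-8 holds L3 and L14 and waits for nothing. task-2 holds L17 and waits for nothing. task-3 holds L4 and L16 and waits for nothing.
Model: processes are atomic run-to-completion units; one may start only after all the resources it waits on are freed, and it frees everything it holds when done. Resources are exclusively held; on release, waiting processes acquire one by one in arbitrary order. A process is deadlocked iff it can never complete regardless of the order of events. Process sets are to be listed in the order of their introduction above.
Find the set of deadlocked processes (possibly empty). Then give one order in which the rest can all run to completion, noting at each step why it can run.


The deadlocked set is empty.
Key observation: there is no circular wait here — follow any chain and it reaches a process that is free to run now.
The rest can finish in the order task-2, task-8, task-3, task-4, task-1, task-5, task-0.
Verifying each step:
  run task-2 (it waits on nothing); releases L17
  run task-8 (it waits on nothing); releases L3 and L14
  run task-3 (it waits on nothing); releases L4 and L16
  run task-4 (all its waits — L4 and L3 — are resolved); releases L19 and L9
  run task-1 (all its waits — L4, L3 and L16 — are resolved); releases L7 and L8
  run task-5 (all its waits — L9 and L16 — are resolved); releases L2 and L20
  run task-0 (all its waits — L19 and L16 — are resolved); releases L10


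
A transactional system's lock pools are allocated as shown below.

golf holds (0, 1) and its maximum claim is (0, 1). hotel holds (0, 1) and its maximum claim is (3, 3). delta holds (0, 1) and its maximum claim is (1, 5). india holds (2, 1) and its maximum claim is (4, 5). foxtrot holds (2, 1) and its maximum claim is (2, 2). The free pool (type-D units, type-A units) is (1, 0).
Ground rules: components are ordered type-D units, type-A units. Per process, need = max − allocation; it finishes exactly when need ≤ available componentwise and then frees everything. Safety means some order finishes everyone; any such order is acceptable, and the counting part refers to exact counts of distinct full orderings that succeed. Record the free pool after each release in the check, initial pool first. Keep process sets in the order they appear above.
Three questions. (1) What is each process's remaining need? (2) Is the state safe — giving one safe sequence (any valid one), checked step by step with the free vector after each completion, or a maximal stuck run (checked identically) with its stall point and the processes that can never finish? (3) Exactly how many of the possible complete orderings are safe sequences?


(1) Remaining need (order type-D units, type-A units):
  golf: (0, 0)
  hotel: (3, 2)
  delta: (1, 4)
  india: (2, 4)
  foxtrot: (0, 1)
(2) The state is UNSAFE.
Key observation: the wall is type-A units: completing golf, foxtrot, hotel brings the pool only to (3, 3), and all the rest need more.
Going as far as possible: golf, foxtrot, hotel; after that, nothing fits. Step-by-step check:
  pool = (1, 0)
  golf: need (0, 0) fits (1, 0); releases (0, 1), pool now (1, 1)
  foxtrot: need (0, 1) fits (1, 1); releases (2, 1), pool now (3, 2)
  hotel: need (3, 2) fits (3, 2); releases (0, 1), pool now (3, 3)
  blocked: delta wants (1, 4), pool (3, 3) — not enough type-A units
  blocked: india wants (2, 4), pool (3, 3) — not enough type-A units
Processes that can never finish: delta and india.
(3) Precisely 0 of the possible complete orderings are safe sequences.


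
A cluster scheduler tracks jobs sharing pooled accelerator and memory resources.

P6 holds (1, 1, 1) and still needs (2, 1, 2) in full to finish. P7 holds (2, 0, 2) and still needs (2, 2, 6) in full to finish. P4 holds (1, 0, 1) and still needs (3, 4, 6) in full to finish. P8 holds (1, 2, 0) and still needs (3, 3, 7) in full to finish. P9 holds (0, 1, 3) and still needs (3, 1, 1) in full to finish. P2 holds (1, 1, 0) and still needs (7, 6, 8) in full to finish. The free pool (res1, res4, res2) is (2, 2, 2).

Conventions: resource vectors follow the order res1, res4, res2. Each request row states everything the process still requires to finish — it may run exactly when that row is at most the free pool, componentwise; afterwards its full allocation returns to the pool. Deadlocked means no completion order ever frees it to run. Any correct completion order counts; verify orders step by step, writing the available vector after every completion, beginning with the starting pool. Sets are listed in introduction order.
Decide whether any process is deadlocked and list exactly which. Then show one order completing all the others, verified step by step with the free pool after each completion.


Nothing here is deadlocked.
Key observation: no deadlock: P6 fits now, and the freed resources carry the rest through.
A valid finishing order for the others: P6, P9, P4, P8, P7, P2. Walking it through:
  pool = (2, 2, 2)
  P6 needs (2, 1, 2) <= (2, 2, 2) -> finishes; pool += (1, 1, 1) = (3, 3, 3)
  P9 needs (3, 1, 1) <= (3, 3, 3) -> finishes; pool += (0, 1, 3) = (3, 4, 6)
  P4 needs (3, 4, 6) <= (3, 4, 6) -> finishes; pool += (1, 0, 1) = (4, 4, 7)
  P8 needs (3, 3, 7) <= (4, 4, 7) -> finishes; pool += (1, 2, 0) = (5, 6, 7)
  P7 needs (2, 2, 6) <= (5, 6, 7) -> finishes; pool += (2, 0, 2) = (7, 6, 9)
  P2 needs (7, 6, 8) <= (7, 6, 9) -> finishes; pool += (1, 1, 0) = (8, 7, 9)


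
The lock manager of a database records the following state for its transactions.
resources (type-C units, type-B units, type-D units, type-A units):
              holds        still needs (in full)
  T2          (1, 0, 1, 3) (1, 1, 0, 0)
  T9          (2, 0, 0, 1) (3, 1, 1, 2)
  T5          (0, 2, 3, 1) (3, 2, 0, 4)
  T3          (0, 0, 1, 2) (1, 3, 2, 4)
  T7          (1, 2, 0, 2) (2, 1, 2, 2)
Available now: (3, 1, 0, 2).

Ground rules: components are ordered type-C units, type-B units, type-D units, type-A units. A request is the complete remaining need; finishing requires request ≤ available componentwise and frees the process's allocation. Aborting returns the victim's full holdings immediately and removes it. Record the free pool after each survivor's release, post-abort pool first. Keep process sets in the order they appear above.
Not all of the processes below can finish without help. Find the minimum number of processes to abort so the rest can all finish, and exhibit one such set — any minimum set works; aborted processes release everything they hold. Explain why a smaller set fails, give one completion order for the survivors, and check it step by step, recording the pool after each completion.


The answer: abort T3.
Key observation: the returned (0, 0, 1, 2) from T3 is what brings T7 — unrunnable before, under any order — into play at step 2.
Why nothing smaller works: aborting no one leaves the state deadlocked as given.
One survivor order: T2, T7, T5, T9. Verifying each step (post-abort pool first):
  pool = (3, 1, 1, 4)
  T2: need (1, 1, 0, 0) fits (3, 1, 1, 4); releases (1, 0, 1, 3), pool now (4, 1, 2, 7)
  T7: need (2, 1, 2, 2) fits (4, 1, 2, 7); releases (1, 2, 0, 2), pool now (5, 3, 2, 9)
  T5: need (3, 2, 0, 4) fits (5, 3, 2, 9); releases (0, 2, 3, 1), pool now (5, 5, 5, 10)
  T9: need (3, 1, 1, 2) fits (5, 5, 5, 10); releases (2, 0, 0, 1), pool now (7, 5, 5, 11)


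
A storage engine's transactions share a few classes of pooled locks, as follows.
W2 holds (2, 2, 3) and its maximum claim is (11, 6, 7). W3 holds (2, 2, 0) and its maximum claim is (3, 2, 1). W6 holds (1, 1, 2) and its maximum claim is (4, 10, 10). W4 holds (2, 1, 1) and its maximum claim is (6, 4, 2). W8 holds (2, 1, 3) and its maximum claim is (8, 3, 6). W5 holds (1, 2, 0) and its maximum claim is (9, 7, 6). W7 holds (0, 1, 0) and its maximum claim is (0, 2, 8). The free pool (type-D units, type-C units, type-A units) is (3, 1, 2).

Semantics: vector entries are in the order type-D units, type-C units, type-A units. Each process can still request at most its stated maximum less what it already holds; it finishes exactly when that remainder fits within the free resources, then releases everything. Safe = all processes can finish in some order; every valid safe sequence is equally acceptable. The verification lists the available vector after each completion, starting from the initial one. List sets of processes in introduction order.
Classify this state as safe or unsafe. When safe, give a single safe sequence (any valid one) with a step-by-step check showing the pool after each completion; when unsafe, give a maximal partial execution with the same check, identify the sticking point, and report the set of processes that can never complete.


SAFE. One safe sequence: W3, W4, W8, W2, W5, W7, W6.
Key observation: the first exact fit in this order is W4 — it needs (4, 3, 1) with (5, 3, 2) free, meeting a requested resource to the last unit.
Check, step by step:
  pool = (3, 1, 2)
  run W3 (needs (1, 0, 1), free (3, 1, 2)); after release of (2, 2, 0) the pool is (5, 3, 2)
  run W4 (needs (4, 3, 1), free (5, 3, 2)); after release of (2, 1, 1) the pool is (7, 4, 3)
  run W8 (needs (6, 2, 3), free (7, 4, 3)); after release of (2, 1, 3) the pool is (9, 5, 6)
  run W2 (needs (9, 4, 4), free (9, 5, 6)); after release of (2, 2, 3) the pool is (11, 7, 9)
  run W5 (needs (8, 5, 6), free (11, 7, 9)); after release of (1, 2, 0) the pool is (12, 9, 9)
  run W7 (needs (0, 1, 8), free (12, 9, 9)); after release of (0, 1, 0) the pool is (12, 10, 9)
  run W6 (needs (3, 9, 8), free (12, 10, 9)); after release of (1, 1, 2) the pool is (13, 11, 11)
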